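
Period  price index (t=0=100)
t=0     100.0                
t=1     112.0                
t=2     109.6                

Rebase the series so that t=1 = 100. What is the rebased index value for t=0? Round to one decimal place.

Rebased(t=0) = 100.0 / 112.0 × 100 = 89.2857

89.3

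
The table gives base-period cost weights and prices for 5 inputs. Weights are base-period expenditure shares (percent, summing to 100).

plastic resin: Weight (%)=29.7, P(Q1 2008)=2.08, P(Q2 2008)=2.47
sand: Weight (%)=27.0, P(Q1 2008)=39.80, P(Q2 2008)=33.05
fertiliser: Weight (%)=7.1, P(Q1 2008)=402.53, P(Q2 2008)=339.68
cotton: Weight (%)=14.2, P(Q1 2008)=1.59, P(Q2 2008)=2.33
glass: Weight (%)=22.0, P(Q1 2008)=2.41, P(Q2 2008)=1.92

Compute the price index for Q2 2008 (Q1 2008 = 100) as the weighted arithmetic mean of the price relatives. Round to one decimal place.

plastic resin: 29.7 × (2.47/2.08) = 29.7 × 1.187500 = 35.2687
sand: 27.0 × (33.05/39.80) = 27.0 × 0.830402 = 22.4209
fertiliser: 7.1 × (339.68/402.53) = 7.1 × 0.843863 = 5.9914
cotton: 14.2 × (2.33/1.59) = 14.2 × 1.465409 = 20.8088
glass: 22.0 × (1.92/2.41) = 22.0 × 0.796680 = 17.5270
Index = Σ wᵢ·(p₁ᵢ/p₀ᵢ) = 35.2687 + 22.4209 + 5.9914 + 20.8088 + 17.5270 = 102.0168

102.0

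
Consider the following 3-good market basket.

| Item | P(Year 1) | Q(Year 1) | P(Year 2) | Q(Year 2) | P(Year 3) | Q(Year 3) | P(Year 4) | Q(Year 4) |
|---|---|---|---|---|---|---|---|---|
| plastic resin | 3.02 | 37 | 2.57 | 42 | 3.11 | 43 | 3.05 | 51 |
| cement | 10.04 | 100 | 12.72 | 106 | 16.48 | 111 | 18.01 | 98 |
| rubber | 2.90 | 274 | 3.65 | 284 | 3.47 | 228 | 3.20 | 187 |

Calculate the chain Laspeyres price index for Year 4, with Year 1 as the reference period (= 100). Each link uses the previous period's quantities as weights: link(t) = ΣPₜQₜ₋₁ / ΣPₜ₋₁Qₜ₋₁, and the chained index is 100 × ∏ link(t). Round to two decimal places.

147.77

Link Year 1→Year 2:
ΣP(Year 2)Q(Year 1) = 2.57×37 + 12.72×100 + 3.65×274 = 95.09 + 1272 + 1000.1 = 2367.19
ΣP(Year 1)Q(Year 1) = 3.02×37 + 10.04×100 + 2.90×274 = 111.74 + 1004 + 794.6 = 1910.34
link = 2367.19/1910.34 = 1.239146
Link Year 2→Year 3:
ΣP(Year 3)Q(Year 2) = 3.11×42 + 16.48×106 + 3.47×284 = 130.62 + 1746.88 + 985.48 = 2862.98
ΣP(Year 2)Q(Year 2) = 2.57×42 + 12.72×106 + 3.65×284 = 107.94 + 1348.32 + 1036.6 = 2492.86
link = 2862.98/2492.86 = 1.148472
Link Year 3→Year 4:
ΣP(Year 4)Q(Year 3) = 3.05×43 + 18.01×111 + 3.20×228 = 131.15 + 1999.11 + 729.6 = 2859.86
ΣP(Year 3)Q(Year 3) = 3.11×43 + 16.48×111 + 3.47×228 = 133.73 + 1829.28 + 791.16 = 2754.17
link = 2859.86/2754.17 = 1.038375
Chained index = 100 × 1.239146 × 1.148472 × 1.038375 = 147.7736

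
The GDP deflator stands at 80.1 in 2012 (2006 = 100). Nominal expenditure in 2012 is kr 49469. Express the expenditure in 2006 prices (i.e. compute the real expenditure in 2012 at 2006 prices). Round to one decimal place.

Real = Nominal ÷ (Index/100) = 49469 ÷ (80.1/100)
     = 49469 ÷ 0.801 = 61759.0512

61759.1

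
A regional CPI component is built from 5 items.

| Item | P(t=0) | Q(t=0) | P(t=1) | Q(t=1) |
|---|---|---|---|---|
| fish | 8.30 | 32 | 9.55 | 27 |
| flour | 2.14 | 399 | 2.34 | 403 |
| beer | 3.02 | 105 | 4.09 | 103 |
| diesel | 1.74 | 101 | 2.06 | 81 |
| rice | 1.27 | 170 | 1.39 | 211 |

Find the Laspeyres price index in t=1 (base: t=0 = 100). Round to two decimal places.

115.58

Laspeyres price index uses base-period quantities as weights.
ΣP(t=1)·Q(t=0) = 9.55×32 + 2.34×399 + 4.09×105 + 2.06×101 + 1.39×170 = 305.6 + 933.66 + 429.45 + 208.06 + 236.3 = 2113.07
ΣP(t=0)·Q(t=0) = 8.30×32 + 2.14×399 + 3.02×105 + 1.74×101 + 1.27×170 = 265.6 + 853.86 + 317.1 + 175.74 + 215.9 = 1828.2
Index = 2113.07 / 1828.2 × 100 = 115.5820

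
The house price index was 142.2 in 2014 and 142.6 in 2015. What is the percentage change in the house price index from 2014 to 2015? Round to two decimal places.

0.28%

Change = (142.6 − 142.2) / 142.2 × 100
       = 0.4 / 142.2 × 100 = 0.2813%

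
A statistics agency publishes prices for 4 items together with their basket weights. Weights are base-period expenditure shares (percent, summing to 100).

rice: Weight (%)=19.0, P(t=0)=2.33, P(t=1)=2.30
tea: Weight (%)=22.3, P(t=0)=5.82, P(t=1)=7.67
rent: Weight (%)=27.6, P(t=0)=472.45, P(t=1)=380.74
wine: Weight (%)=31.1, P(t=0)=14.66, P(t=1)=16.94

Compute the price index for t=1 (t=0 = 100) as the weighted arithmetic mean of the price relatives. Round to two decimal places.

rice: 19.0 × (2.30/2.33) = 19.0 × 0.987124 = 18.7554
tea: 22.3 × (7.67/5.82) = 22.3 × 1.317869 = 29.3885
rent: 27.6 × (380.74/472.45) = 27.6 × 0.805884 = 22.2424
wine: 31.1 × (16.94/14.66) = 31.1 × 1.155525 = 35.9368
Index = Σ wᵢ·(p₁ᵢ/p₀ᵢ) = 18.7554 + 29.3885 + 22.2424 + 35.9368 = 106.3231

106.32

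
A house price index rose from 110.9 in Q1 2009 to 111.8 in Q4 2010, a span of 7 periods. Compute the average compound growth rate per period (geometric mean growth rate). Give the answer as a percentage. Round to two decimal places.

Growth factor = (111.8/110.9)^(1/7) = (1.008115)^(1/7) = 1.001155
Growth rate = 1.001155 − 1 = 0.001155 = 0.1155%

0.12%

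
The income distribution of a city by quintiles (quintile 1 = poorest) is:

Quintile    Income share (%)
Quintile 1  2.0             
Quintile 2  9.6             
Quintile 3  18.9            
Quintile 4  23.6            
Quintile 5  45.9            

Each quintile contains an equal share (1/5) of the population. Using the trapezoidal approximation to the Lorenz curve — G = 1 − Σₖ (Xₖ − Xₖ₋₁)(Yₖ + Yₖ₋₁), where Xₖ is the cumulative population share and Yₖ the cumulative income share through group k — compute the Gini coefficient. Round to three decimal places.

Cumulative income shares Yₖ: 0.0200, 0.1160, 0.3050, 0.5410, 1.0000
Σ (Xₖ−Xₖ₋₁)(Yₖ+Yₖ₋₁) = (1/5)(0.0200+0.0000) + (1/5)(0.1160+0.0200) + (1/5)(0.3050+0.1160) + (1/5)(0.5410+0.3050) + (1/5)(1.0000+0.5410)
  = 0.0040 + 0.0272 + 0.0842 + 0.1692 + 0.3082 = 0.5928
G = 1 − 0.5928 = 0.4072

0.407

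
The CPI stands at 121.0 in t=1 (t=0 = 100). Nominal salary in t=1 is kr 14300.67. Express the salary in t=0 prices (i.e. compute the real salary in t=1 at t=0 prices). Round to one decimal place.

Real = Nominal ÷ (Index/100) = 14300.67 ÷ (121.0/100)
     = 14300.67 ÷ 1.210 = 11818.7355

11818.7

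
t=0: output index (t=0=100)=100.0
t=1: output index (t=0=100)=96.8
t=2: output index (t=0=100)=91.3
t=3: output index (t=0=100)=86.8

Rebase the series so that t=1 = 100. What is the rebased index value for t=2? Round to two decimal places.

94.32

Rebased(t=2) = 91.3 / 96.8 × 100 = 94.3182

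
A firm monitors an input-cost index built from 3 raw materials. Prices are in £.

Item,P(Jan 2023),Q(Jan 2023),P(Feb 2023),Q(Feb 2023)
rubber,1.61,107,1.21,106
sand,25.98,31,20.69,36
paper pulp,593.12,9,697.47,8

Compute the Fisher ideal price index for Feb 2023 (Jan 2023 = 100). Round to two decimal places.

Laspeyres component (base-period weights):
ΣP(Feb 2023)Q(Jan 2023) = 1.21×107 + 20.69×31 + 697.47×9 = 129.47 + 641.39 + 6277.23 = 7048.09
ΣP(Jan 2023)Q(Jan 2023) = 1.61×107 + 25.98×31 + 593.12×9 = 172.27 + 805.38 + 5338.08 = 6315.73
L = 7048.09 / 6315.73 × 100 = 111.5958
Paasche component (current-period weights):
ΣP(Feb 2023)Q(Feb 2023) = 1.21×106 + 20.69×36 + 697.47×8 = 128.26 + 744.84 + 5579.76 = 6452.86
ΣP(Jan 2023)Q(Feb 2023) = 1.61×106 + 25.98×36 + 593.12×8 = 170.66 + 935.28 + 4744.96 = 5850.9
P = 6452.86 / 5850.9 × 100 = 110.2883
Fisher = √(L × P) = √(111.5958 × 110.2883) = 110.9401

110.94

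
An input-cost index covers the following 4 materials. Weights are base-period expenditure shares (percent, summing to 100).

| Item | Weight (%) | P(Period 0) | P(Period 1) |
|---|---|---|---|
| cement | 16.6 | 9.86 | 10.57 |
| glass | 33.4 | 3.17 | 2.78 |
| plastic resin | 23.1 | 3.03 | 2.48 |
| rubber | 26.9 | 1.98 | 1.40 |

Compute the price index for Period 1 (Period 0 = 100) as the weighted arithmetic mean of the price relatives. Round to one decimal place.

85.0

cement: 16.6 × (10.57/9.86) = 16.6 × 1.072008 = 17.7953
glass: 33.4 × (2.78/3.17) = 33.4 × 0.876972 = 29.2909
plastic resin: 23.1 × (2.48/3.03) = 23.1 × 0.818482 = 18.9069
rubber: 26.9 × (1.40/1.98) = 26.9 × 0.707071 = 19.0202
Index = Σ wᵢ·(p₁ᵢ/p₀ᵢ) = 17.7953 + 29.2909 + 18.9069 + 19.0202 = 85.0133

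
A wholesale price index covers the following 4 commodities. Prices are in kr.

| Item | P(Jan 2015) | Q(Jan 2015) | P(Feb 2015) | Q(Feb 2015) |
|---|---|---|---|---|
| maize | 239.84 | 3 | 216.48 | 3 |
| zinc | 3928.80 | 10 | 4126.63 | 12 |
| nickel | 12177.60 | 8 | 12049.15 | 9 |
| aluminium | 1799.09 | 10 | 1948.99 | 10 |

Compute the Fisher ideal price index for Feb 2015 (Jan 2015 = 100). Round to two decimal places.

101.52

Laspeyres component (base-period weights):
ΣP(Feb 2015)Q(Jan 2015) = 216.48×3 + 4126.63×10 + 12049.15×8 + 1948.99×10 = 649.44 + 41266.3 + 96393.2 + 19489.9 = 157798.84
ΣP(Jan 2015)Q(Jan 2015) = 239.84×3 + 3928.80×10 + 12177.60×8 + 1799.09×10 = 719.52 + 39288 + 97420.8 + 17990.9 = 155419.22
L = 157798.84 / 155419.22 × 100 = 101.5311
Paasche component (current-period weights):
ΣP(Feb 2015)Q(Feb 2015) = 216.48×3 + 4126.63×12 + 12049.15×9 + 1948.99×10 = 649.44 + 49519.56 + 108442.35 + 19489.9 = 178101.25
ΣP(Jan 2015)Q(Feb 2015) = 239.84×3 + 3928.80×12 + 12177.60×9 + 1799.09×10 = 719.52 + 47145.6 + 109598.4 + 17990.9 = 175454.42
P = 178101.25 / 175454.42 × 100 = 101.5086
Fisher = √(L × P) = √(101.5311 × 101.5086) = 101.5198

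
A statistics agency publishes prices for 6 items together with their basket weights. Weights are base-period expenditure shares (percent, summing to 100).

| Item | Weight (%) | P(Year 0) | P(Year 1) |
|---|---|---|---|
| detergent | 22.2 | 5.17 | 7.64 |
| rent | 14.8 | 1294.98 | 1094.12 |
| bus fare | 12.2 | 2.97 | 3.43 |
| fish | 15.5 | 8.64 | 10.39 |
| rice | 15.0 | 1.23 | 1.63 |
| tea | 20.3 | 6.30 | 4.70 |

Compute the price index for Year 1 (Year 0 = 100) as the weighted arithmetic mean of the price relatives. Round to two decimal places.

113.06

detergent: 22.2 × (7.64/5.17) = 22.2 × 1.477756 = 32.8062
rent: 14.8 × (1094.12/1294.98) = 14.8 × 0.844893 = 12.5044
bus fare: 12.2 × (3.43/2.97) = 12.2 × 1.154882 = 14.0896
fish: 15.5 × (10.39/8.64) = 15.5 × 1.202546 = 18.6395
rice: 15.0 × (1.63/1.23) = 15.0 × 1.325203 = 19.8780
tea: 20.3 × (4.70/6.30) = 20.3 × 0.746032 = 15.1444
Index = Σ wᵢ·(p₁ᵢ/p₀ᵢ) = 32.8062 + 12.5044 + 14.0896 + 18.6395 + 19.8780 + 15.1444 = 113.0621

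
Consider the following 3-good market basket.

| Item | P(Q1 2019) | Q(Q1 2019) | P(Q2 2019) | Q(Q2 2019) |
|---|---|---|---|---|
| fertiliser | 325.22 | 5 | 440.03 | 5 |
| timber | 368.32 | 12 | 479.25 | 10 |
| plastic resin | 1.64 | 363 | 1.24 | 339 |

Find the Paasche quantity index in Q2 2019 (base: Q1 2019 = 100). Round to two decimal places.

88.24

Paasche quantity index uses current-period prices as weights.
ΣP(Q2 2019)·Q(Q2 2019) = 440.03×5 + 479.25×10 + 1.24×339 = 2200.15 + 4792.5 + 420.36 = 7413.01
ΣP(Q2 2019)·Q(Q1 2019) = 440.03×5 + 479.25×12 + 1.24×363 = 2200.15 + 5751 + 450.12 = 8401.27
Index = 7413.01 / 8401.27 × 100 = 88.2368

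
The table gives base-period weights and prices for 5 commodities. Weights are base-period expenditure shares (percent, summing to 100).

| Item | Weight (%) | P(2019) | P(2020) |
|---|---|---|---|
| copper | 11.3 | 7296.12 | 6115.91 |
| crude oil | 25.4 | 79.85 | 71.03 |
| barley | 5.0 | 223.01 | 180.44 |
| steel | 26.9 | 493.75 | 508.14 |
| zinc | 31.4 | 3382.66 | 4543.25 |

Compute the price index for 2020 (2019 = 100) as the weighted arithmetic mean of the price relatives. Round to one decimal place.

106.0

copper: 11.3 × (6115.91/7296.12) = 11.3 × 0.838241 = 9.4721
crude oil: 25.4 × (71.03/79.85) = 25.4 × 0.889543 = 22.5944
barley: 5.0 × (180.44/223.01) = 5.0 × 0.809112 = 4.0456
steel: 26.9 × (508.14/493.75) = 26.9 × 1.029144 = 27.6840
zinc: 31.4 × (4543.25/3382.66) = 31.4 × 1.343100 = 42.1733
Index = Σ wᵢ·(p₁ᵢ/p₀ᵢ) = 9.4721 + 22.5944 + 4.0456 + 27.6840 + 42.1733 = 105.9694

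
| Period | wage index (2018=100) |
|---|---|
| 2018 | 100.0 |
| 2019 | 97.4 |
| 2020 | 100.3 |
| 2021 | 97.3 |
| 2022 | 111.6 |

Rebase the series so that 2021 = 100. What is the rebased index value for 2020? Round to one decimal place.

Rebased(2020) = 100.3 / 97.3 × 100 = 103.0832

103.1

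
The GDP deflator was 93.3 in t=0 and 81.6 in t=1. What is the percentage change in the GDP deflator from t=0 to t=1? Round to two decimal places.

-12.54%

Change = (81.6 − 93.3) / 93.3 × 100
       = -11.7 / 93.3 × 100 = -12.5402%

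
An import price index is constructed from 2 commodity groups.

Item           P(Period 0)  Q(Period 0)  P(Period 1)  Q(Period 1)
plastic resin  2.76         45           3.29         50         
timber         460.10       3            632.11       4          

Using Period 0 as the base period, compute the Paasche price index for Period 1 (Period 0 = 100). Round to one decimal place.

136.1

Paasche price index uses current-period quantities as weights.
ΣP(Period 1)·Q(Period 1) = 3.29×50 + 632.11×4 = 164.5 + 2528.44 = 2692.94
ΣP(Period 0)·Q(Period 1) = 2.76×50 + 460.10×4 = 138 + 1840.4 = 1978.4
Index = 2692.94 / 1978.4 × 100 = 136.1171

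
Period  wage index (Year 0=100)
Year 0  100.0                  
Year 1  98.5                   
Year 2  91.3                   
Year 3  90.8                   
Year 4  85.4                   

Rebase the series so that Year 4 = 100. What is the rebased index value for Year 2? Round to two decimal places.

Rebased(Year 2) = 91.3 / 85.4 × 100 = 106.9087

106.91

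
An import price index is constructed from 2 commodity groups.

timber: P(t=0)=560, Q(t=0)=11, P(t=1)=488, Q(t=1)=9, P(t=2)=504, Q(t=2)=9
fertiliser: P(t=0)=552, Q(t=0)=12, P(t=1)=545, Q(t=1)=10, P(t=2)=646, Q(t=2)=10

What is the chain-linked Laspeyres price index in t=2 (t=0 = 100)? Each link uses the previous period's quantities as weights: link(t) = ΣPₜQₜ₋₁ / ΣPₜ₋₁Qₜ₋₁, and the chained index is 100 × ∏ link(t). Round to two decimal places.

Link t=0→t=1:
ΣP(t=1)Q(t=0) = 488×11 + 545×12 = 5368 + 6540 = 11908
ΣP(t=0)Q(t=0) = 560×11 + 552×12 = 6160 + 6624 = 12784
link = 11908/12784 = 0.931477
Link t=1→t=2:
ΣP(t=2)Q(t=1) = 504×9 + 646×10 = 4536 + 6460 = 10996
ΣP(t=1)Q(t=1) = 488×9 + 545×10 = 4392 + 5450 = 9842
link = 10996/9842 = 1.117253
Chained index = 100 × 0.931477 × 1.117253 = 104.0695

104.07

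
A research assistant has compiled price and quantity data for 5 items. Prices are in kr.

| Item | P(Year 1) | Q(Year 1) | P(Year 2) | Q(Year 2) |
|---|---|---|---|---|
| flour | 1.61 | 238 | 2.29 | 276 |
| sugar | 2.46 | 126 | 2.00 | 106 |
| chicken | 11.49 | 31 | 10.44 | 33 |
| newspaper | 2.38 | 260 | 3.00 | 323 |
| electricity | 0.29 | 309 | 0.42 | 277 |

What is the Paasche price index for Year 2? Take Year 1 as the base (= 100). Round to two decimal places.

117.61

Paasche price index uses current-period quantities as weights.
ΣP(Year 2)·Q(Year 2) = 2.29×276 + 2.00×106 + 10.44×33 + 3.00×323 + 0.42×277 = 632.04 + 212 + 344.52 + 969 + 116.34 = 2273.9
ΣP(Year 1)·Q(Year 2) = 1.61×276 + 2.46×106 + 11.49×33 + 2.38×323 + 0.29×277 = 444.36 + 260.76 + 379.17 + 768.74 + 80.33 = 1933.36
Index = 2273.9 / 1933.36 × 100 = 117.6139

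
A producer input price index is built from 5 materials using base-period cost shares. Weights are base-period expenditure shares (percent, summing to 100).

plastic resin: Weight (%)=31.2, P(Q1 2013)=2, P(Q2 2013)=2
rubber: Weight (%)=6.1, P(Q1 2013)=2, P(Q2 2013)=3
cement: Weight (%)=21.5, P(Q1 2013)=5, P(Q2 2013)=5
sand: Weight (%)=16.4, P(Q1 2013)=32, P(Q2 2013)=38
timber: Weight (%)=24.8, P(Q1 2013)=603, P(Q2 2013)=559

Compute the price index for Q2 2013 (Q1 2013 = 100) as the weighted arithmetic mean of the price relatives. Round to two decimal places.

104.32

plastic resin: 31.2 × (2/2) = 31.2 × 1.000000 = 31.2000
rubber: 6.1 × (3/2) = 6.1 × 1.500000 = 9.1500
cement: 21.5 × (5/5) = 21.5 × 1.000000 = 21.5000
sand: 16.4 × (38/32) = 16.4 × 1.187500 = 19.4750
timber: 24.8 × (559/603) = 24.8 × 0.927032 = 22.9904
Index = Σ wᵢ·(p₁ᵢ/p₀ᵢ) = 31.2000 + 9.1500 + 21.5000 + 19.4750 + 22.9904 = 104.3154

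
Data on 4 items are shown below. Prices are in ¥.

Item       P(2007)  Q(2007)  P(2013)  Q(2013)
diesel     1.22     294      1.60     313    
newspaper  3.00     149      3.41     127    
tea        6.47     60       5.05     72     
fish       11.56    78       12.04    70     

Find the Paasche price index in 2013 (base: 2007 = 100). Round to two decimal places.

Paasche price index uses current-period quantities as weights.
ΣP(2013)·Q(2013) = 1.60×313 + 3.41×127 + 5.05×72 + 12.04×70 = 500.8 + 433.07 + 363.6 + 842.8 = 2140.27
ΣP(2007)·Q(2013) = 1.22×313 + 3.00×127 + 6.47×72 + 11.56×70 = 381.86 + 381 + 465.84 + 809.2 = 2037.9
Index = 2140.27 / 2037.9 × 100 = 105.0233

105.02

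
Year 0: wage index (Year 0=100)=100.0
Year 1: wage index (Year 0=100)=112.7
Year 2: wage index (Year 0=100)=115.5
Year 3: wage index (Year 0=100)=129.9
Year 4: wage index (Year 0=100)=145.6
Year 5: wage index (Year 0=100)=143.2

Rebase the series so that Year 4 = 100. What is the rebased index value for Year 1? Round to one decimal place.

Rebased(Year 1) = 112.7 / 145.6 × 100 = 77.4038

77.4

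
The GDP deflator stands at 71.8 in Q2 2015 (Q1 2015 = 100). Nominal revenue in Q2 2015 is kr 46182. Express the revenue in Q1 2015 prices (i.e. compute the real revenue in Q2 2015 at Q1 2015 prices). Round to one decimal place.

64320.3

Real = Nominal ÷ (Index/100) = 46182 ÷ (71.8/100)
     = 46182 ÷ 0.718 = 64320.3343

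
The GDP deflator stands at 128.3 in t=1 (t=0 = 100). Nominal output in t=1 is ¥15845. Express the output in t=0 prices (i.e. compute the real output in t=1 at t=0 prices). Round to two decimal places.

Real = Nominal ÷ (Index/100) = 15845 ÷ (128.3/100)
     = 15845 ÷ 1.283 = 12349.9610

12349.96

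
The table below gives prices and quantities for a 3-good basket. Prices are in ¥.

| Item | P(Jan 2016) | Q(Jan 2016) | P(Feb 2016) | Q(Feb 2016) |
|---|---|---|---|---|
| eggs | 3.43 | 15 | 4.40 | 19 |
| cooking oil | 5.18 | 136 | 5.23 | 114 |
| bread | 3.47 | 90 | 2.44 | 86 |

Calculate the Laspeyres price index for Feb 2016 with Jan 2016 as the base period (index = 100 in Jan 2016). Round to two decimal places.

Laspeyres price index uses base-period quantities as weights.
ΣP(Feb 2016)·Q(Jan 2016) = 4.40×15 + 5.23×136 + 2.44×90 = 66 + 711.28 + 219.6 = 996.88
ΣP(Jan 2016)·Q(Jan 2016) = 3.43×15 + 5.18×136 + 3.47×90 = 51.45 + 704.48 + 312.3 = 1068.23
Index = 996.88 / 1068.23 × 100 = 93.3207

93.32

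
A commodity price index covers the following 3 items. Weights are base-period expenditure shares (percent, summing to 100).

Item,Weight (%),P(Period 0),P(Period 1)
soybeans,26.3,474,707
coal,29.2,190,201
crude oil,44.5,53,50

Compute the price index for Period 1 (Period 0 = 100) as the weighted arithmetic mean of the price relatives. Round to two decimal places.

112.10

soybeans: 26.3 × (707/474) = 26.3 × 1.491561 = 39.2281
coal: 29.2 × (201/190) = 29.2 × 1.057895 = 30.8905
crude oil: 44.5 × (50/53) = 44.5 × 0.943396 = 41.9811
Index = Σ wᵢ·(p₁ᵢ/p₀ᵢ) = 39.2281 + 30.8905 + 41.9811 = 112.0997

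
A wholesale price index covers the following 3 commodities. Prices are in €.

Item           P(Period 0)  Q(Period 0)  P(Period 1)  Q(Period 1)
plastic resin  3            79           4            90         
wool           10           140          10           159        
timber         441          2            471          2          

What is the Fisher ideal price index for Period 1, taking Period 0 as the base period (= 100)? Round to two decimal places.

105.49

Laspeyres component (base-period weights):
ΣP(Period 1)Q(Period 0) = 4×79 + 10×140 + 471×2 = 316 + 1400 + 942 = 2658
ΣP(Period 0)Q(Period 0) = 3×79 + 10×140 + 441×2 = 237 + 1400 + 882 = 2519
L = 2658 / 2519 × 100 = 105.5181
Paasche component (current-period weights):
ΣP(Period 1)Q(Period 1) = 4×90 + 10×159 + 471×2 = 360 + 1590 + 942 = 2892
ΣP(Period 0)Q(Period 1) = 3×90 + 10×159 + 441×2 = 270 + 1590 + 882 = 2742
P = 2892 / 2742 × 100 = 105.4705
Fisher = √(L × P) = √(105.5181 × 105.4705) = 105.4943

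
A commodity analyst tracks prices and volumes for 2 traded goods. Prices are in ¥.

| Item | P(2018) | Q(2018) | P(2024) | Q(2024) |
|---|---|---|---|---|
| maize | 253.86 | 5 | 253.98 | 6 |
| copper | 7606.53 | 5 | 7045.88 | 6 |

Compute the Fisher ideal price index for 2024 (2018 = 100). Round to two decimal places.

Laspeyres component (base-period weights):
ΣP(2024)Q(2018) = 253.98×5 + 7045.88×5 = 1269.9 + 35229.4 = 36499.3
ΣP(2018)Q(2018) = 253.86×5 + 7606.53×5 = 1269.3 + 38032.65 = 39301.95
L = 36499.3 / 39301.95 × 100 = 92.8689
Paasche component (current-period weights):
ΣP(2024)Q(2024) = 253.98×6 + 7045.88×6 = 1523.88 + 42275.28 = 43799.16
ΣP(2018)Q(2024) = 253.86×6 + 7606.53×6 = 1523.16 + 45639.18 = 47162.34
P = 43799.16 / 47162.34 × 100 = 92.8689
Fisher = √(L × P) = √(92.8689 × 92.8689) = 92.8689

92.87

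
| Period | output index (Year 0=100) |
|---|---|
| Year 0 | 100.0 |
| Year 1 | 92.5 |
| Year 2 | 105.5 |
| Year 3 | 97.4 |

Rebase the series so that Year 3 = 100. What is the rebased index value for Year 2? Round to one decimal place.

108.3

Rebased(Year 2) = 105.5 / 97.4 × 100 = 108.3162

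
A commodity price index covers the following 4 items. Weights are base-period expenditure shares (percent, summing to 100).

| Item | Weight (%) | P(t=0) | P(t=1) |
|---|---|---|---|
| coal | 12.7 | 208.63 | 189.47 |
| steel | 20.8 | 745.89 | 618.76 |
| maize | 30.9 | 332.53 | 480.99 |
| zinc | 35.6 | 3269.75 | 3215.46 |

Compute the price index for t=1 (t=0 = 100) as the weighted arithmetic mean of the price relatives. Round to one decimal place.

coal: 12.7 × (189.47/208.63) = 12.7 × 0.908163 = 11.5337
steel: 20.8 × (618.76/745.89) = 20.8 × 0.829559 = 17.2548
maize: 30.9 × (480.99/332.53) = 30.9 × 1.446456 = 44.6955
zinc: 35.6 × (3215.46/3269.75) = 35.6 × 0.983396 = 35.0089
Index = Σ wᵢ·(p₁ᵢ/p₀ᵢ) = 11.5337 + 17.2548 + 44.6955 + 35.0089 = 108.4929

108.5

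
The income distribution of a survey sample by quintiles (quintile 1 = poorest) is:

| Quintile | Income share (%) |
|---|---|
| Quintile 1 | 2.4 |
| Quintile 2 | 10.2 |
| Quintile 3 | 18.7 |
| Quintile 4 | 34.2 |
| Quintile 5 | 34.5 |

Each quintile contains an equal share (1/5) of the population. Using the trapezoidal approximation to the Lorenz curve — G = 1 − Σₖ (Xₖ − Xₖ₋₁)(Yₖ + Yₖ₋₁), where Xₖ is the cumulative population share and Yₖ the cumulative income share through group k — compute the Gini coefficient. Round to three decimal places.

0.353

Cumulative income shares Yₖ: 0.0240, 0.1260, 0.3130, 0.6550, 1.0000
Σ (Xₖ−Xₖ₋₁)(Yₖ+Yₖ₋₁) = (1/5)(0.0240+0.0000) + (1/5)(0.1260+0.0240) + (1/5)(0.3130+0.1260) + (1/5)(0.6550+0.3130) + (1/5)(1.0000+0.6550)
  = 0.0048 + 0.0300 + 0.0878 + 0.1936 + 0.3310 = 0.6472
G = 1 − 0.6472 = 0.3528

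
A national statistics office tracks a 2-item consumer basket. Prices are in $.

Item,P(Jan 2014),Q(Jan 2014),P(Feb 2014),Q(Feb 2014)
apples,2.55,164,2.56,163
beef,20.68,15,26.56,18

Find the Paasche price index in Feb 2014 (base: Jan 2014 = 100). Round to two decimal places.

Paasche price index uses current-period quantities as weights.
ΣP(Feb 2014)·Q(Feb 2014) = 2.56×163 + 26.56×18 = 417.28 + 478.08 = 895.36
ΣP(Jan 2014)·Q(Feb 2014) = 2.55×163 + 20.68×18 = 415.65 + 372.24 = 787.89
Index = 895.36 / 787.89 × 100 = 113.6402

113.64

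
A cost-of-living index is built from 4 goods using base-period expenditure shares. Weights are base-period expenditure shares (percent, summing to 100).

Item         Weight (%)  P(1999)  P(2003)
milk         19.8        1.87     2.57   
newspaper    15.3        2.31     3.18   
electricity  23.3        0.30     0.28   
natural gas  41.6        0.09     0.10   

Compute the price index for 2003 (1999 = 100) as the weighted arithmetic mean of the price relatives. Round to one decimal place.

milk: 19.8 × (2.57/1.87) = 19.8 × 1.374332 = 27.2118
newspaper: 15.3 × (3.18/2.31) = 15.3 × 1.376623 = 21.0623
electricity: 23.3 × (0.28/0.30) = 23.3 × 0.933333 = 21.7467
natural gas: 41.6 × (0.10/0.09) = 41.6 × 1.111111 = 46.2222
Index = Σ wᵢ·(p₁ᵢ/p₀ᵢ) = 27.2118 + 21.0623 + 21.7467 + 46.2222 = 116.2430

116.2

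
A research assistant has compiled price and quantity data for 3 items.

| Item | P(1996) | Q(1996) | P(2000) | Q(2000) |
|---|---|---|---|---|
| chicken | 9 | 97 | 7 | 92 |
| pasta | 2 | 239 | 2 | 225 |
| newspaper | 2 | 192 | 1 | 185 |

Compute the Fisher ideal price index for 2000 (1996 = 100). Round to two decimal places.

Laspeyres component (base-period weights):
ΣP(2000)Q(1996) = 7×97 + 2×239 + 1×192 = 679 + 478 + 192 = 1349
ΣP(1996)Q(1996) = 9×97 + 2×239 + 2×192 = 873 + 478 + 384 = 1735
L = 1349 / 1735 × 100 = 77.7522
Paasche component (current-period weights):
ΣP(2000)Q(2000) = 7×92 + 2×225 + 1×185 = 644 + 450 + 185 = 1279
ΣP(1996)Q(2000) = 9×92 + 2×225 + 2×185 = 828 + 450 + 370 = 1648
P = 1279 / 1648 × 100 = 77.6092
Fisher = √(L × P) = √(77.7522 × 77.6092) = 77.6807

77.68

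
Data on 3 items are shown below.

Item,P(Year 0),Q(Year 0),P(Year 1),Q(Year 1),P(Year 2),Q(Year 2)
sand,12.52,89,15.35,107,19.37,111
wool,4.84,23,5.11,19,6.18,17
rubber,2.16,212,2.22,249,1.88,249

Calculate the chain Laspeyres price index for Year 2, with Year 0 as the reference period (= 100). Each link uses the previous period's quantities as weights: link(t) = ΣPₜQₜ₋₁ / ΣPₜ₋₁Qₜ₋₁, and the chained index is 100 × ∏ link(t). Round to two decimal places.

134.61

Link Year 0→Year 1:
ΣP(Year 1)Q(Year 0) = 15.35×89 + 5.11×23 + 2.22×212 = 1366.15 + 117.53 + 470.64 = 1954.32
ΣP(Year 0)Q(Year 0) = 12.52×89 + 4.84×23 + 2.16×212 = 1114.28 + 111.32 + 457.92 = 1683.52
link = 1954.32/1683.52 = 1.160853
Link Year 1→Year 2:
ΣP(Year 2)Q(Year 1) = 19.37×107 + 6.18×19 + 1.88×249 = 2072.59 + 117.42 + 468.12 = 2658.13
ΣP(Year 1)Q(Year 1) = 15.35×107 + 5.11×19 + 2.22×249 = 1642.45 + 97.09 + 552.78 = 2292.32
link = 2658.13/2292.32 = 1.159581
Chained index = 100 × 1.160853 × 1.159581 = 134.6103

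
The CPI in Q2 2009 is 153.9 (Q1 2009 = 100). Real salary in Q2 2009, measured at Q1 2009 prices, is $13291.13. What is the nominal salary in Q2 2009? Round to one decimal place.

Nominal = Real × (Index/100) = 13291.13 × (153.9/100)
        = 13291.13 × 1.539 = 20455.0491

20455.0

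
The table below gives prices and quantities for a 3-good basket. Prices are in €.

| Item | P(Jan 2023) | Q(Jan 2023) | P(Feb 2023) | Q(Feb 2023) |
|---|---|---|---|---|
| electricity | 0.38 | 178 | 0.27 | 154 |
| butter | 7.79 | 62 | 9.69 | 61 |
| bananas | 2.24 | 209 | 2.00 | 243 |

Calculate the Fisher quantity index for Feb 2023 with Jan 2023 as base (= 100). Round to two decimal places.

Laspeyres component (base-period weights):
ΣP(Jan 2023)Q(Feb 2023) = 0.38×154 + 7.79×61 + 2.24×243 = 58.52 + 475.19 + 544.32 = 1078.03
ΣP(Jan 2023)Q(Jan 2023) = 0.38×178 + 7.79×62 + 2.24×209 = 67.64 + 482.98 + 468.16 = 1018.78
L = 1078.03 / 1018.78 × 100 = 105.8158
Paasche component (current-period weights):
ΣP(Feb 2023)Q(Feb 2023) = 0.27×154 + 9.69×61 + 2.00×243 = 41.58 + 591.09 + 486 = 1118.67
ΣP(Feb 2023)Q(Jan 2023) = 0.27×178 + 9.69×62 + 2.00×209 = 48.06 + 600.78 + 418 = 1066.84
P = 1118.67 / 1066.84 × 100 = 104.8583
Fisher = √(L × P) = √(105.8158 × 104.8583) = 105.3359

105.34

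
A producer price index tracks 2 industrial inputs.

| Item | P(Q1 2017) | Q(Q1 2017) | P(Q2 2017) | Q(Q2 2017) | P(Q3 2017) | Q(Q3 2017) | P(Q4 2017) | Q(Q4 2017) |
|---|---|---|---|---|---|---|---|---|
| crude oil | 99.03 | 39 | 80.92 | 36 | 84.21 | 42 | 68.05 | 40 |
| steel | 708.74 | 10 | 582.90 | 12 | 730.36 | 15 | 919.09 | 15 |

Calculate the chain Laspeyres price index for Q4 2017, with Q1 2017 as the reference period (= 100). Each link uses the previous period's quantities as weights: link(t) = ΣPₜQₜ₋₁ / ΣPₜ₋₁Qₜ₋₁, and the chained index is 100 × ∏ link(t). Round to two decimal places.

Link Q1 2017→Q2 2017:
ΣP(Q2 2017)Q(Q1 2017) = 80.92×39 + 582.90×10 = 3155.88 + 5829 = 8984.88
ΣP(Q1 2017)Q(Q1 2017) = 99.03×39 + 708.74×10 = 3862.17 + 7087.4 = 10949.57
link = 8984.88/10949.57 = 0.820569
Link Q2 2017→Q3 2017:
ΣP(Q3 2017)Q(Q2 2017) = 84.21×36 + 730.36×12 = 3031.56 + 8764.32 = 11795.88
ΣP(Q2 2017)Q(Q2 2017) = 80.92×36 + 582.90×12 = 2913.12 + 6994.8 = 9907.92
link = 11795.88/9907.92 = 1.190551
Link Q3 2017→Q4 2017:
ΣP(Q4 2017)Q(Q3 2017) = 68.05×42 + 919.09×15 = 2858.1 + 13786.35 = 16644.45
ΣP(Q3 2017)Q(Q3 2017) = 84.21×42 + 730.36×15 = 3536.82 + 10955.4 = 14492.22
link = 16644.45/14492.22 = 1.148509
Chained index = 100 × 0.820569 × 1.190551 × 1.148509 = 112.2012

112.20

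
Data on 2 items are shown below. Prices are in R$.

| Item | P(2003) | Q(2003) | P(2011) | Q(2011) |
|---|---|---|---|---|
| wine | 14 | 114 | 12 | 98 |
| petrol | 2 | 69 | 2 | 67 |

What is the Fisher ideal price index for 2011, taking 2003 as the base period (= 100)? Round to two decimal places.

86.92

Laspeyres component (base-period weights):
ΣP(2011)Q(2003) = 12×114 + 2×69 = 1368 + 138 = 1506
ΣP(2003)Q(2003) = 14×114 + 2×69 = 1596 + 138 = 1734
L = 1506 / 1734 × 100 = 86.8512
Paasche component (current-period weights):
ΣP(2011)Q(2011) = 12×98 + 2×67 = 1176 + 134 = 1310
ΣP(2003)Q(2011) = 14×98 + 2×67 = 1372 + 134 = 1506
P = 1310 / 1506 × 100 = 86.9854
Fisher = √(L × P) = √(86.8512 × 86.9854) = 86.9183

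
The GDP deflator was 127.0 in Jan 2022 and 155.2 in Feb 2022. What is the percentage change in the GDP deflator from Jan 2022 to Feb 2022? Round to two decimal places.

22.20%

Change = (155.2 − 127.0) / 127.0 × 100
       = 28.2 / 127.0 × 100 = 22.2047%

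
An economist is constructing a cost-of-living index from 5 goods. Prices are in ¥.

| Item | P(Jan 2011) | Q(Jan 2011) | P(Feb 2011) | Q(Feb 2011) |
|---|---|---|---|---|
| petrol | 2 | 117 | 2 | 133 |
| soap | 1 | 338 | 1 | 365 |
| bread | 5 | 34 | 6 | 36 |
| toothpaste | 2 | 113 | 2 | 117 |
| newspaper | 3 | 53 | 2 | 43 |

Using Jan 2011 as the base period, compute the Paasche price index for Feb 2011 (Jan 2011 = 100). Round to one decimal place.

99.4

Paasche price index uses current-period quantities as weights.
ΣP(Feb 2011)·Q(Feb 2011) = 2×133 + 1×365 + 6×36 + 2×117 + 2×43 = 266 + 365 + 216 + 234 + 86 = 1167
ΣP(Jan 2011)·Q(Feb 2011) = 2×133 + 1×365 + 5×36 + 2×117 + 3×43 = 266 + 365 + 180 + 234 + 129 = 1174
Index = 1167 / 1174 × 100 = 99.4037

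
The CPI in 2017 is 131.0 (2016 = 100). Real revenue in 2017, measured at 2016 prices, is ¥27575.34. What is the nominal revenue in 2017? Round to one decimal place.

36123.7

Nominal = Real × (Index/100) = 27575.34 × (131.0/100)
        = 27575.34 × 1.310 = 36123.6954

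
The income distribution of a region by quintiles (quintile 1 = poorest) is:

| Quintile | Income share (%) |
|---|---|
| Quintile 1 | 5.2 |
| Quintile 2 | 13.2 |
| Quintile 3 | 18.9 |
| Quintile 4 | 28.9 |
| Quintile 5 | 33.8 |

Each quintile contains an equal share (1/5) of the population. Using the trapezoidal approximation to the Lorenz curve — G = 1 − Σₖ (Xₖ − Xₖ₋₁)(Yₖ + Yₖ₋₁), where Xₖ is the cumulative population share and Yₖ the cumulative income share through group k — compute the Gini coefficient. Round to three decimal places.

0.292

Cumulative income shares Yₖ: 0.0520, 0.1840, 0.3730, 0.6620, 1.0000
Σ (Xₖ−Xₖ₋₁)(Yₖ+Yₖ₋₁) = (1/5)(0.0520+0.0000) + (1/5)(0.1840+0.0520) + (1/5)(0.3730+0.1840) + (1/5)(0.6620+0.3730) + (1/5)(1.0000+0.6620)
  = 0.0104 + 0.0472 + 0.1114 + 0.2070 + 0.3324 = 0.7084
G = 1 − 0.7084 = 0.2916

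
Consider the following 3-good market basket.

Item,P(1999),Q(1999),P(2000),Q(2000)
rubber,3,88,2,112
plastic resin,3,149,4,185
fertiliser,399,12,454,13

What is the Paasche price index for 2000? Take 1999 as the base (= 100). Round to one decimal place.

113.0

Paasche price index uses current-period quantities as weights.
ΣP(2000)·Q(2000) = 2×112 + 4×185 + 454×13 = 224 + 740 + 5902 = 6866
ΣP(1999)·Q(2000) = 3×112 + 3×185 + 399×13 = 336 + 555 + 5187 = 6078
Index = 6866 / 6078 × 100 = 112.9648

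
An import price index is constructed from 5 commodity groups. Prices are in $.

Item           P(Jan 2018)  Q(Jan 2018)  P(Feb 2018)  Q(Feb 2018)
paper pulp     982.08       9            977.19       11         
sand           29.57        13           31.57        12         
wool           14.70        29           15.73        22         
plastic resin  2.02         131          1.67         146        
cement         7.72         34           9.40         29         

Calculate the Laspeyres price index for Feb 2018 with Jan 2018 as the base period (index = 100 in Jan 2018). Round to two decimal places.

100.23

Laspeyres price index uses base-period quantities as weights.
ΣP(Feb 2018)·Q(Jan 2018) = 977.19×9 + 31.57×13 + 15.73×29 + 1.67×131 + 9.40×34 = 8794.71 + 410.41 + 456.17 + 218.77 + 319.6 = 10199.66
ΣP(Jan 2018)·Q(Jan 2018) = 982.08×9 + 29.57×13 + 14.70×29 + 2.02×131 + 7.72×34 = 8838.72 + 384.41 + 426.3 + 264.62 + 262.48 = 10176.53
Index = 10199.66 / 10176.53 × 100 = 100.2273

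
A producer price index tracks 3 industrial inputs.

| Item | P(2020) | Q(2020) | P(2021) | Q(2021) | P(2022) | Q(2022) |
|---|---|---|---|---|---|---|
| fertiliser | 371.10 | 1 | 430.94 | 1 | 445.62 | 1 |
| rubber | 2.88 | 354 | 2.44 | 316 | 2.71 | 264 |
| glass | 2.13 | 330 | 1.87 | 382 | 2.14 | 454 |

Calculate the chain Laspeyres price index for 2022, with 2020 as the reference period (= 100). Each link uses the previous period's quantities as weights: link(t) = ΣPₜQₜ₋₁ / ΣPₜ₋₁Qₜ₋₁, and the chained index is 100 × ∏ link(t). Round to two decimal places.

101.00

Link 2020→2021:
ΣP(2021)Q(2020) = 430.94×1 + 2.44×354 + 1.87×330 = 430.94 + 863.76 + 617.1 = 1911.8
ΣP(2020)Q(2020) = 371.10×1 + 2.88×354 + 2.13×330 = 371.1 + 1019.52 + 702.9 = 2093.52
link = 1911.8/2093.52 = 0.913199
Link 2021→2022:
ΣP(2022)Q(2021) = 445.62×1 + 2.71×316 + 2.14×382 = 445.62 + 856.36 + 817.48 = 2119.46
ΣP(2021)Q(2021) = 430.94×1 + 2.44×316 + 1.87×382 = 430.94 + 771.04 + 714.34 = 1916.32
link = 2119.46/1916.32 = 1.106005
Chained index = 100 × 0.913199 × 1.106005 = 101.0003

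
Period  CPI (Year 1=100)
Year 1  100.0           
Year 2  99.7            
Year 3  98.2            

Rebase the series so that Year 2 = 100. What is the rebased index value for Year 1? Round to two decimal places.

Rebased(Year 1) = 100.0 / 99.7 × 100 = 100.3009

100.30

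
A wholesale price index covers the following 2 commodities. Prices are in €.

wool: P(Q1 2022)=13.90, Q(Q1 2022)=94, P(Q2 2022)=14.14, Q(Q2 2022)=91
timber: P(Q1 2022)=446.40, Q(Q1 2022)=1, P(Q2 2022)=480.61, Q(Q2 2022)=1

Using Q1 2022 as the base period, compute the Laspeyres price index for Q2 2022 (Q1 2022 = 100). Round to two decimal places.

103.24

Laspeyres price index uses base-period quantities as weights.
ΣP(Q2 2022)·Q(Q1 2022) = 14.14×94 + 480.61×1 = 1329.16 + 480.61 = 1809.77
ΣP(Q1 2022)·Q(Q1 2022) = 13.90×94 + 446.40×1 = 1306.6 + 446.4 = 1753
Index = 1809.77 / 1753 × 100 = 103.2384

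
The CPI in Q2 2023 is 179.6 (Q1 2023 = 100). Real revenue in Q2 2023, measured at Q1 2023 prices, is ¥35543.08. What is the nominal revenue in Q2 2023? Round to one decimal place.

Nominal = Real × (Index/100) = 35543.08 × (179.6/100)
        = 35543.08 × 1.796 = 63835.3717

63835.4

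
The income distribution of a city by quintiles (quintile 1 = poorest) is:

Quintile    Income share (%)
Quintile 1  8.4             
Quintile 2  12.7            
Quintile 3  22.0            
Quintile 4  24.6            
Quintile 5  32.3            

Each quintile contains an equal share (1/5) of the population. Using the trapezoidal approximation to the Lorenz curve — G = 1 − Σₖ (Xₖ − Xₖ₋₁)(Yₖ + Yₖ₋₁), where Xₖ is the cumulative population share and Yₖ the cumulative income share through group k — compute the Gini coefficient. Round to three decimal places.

Cumulative income shares Yₖ: 0.0840, 0.2110, 0.4310, 0.6770, 1.0000
Σ (Xₖ−Xₖ₋₁)(Yₖ+Yₖ₋₁) = (1/5)(0.0840+0.0000) + (1/5)(0.2110+0.0840) + (1/5)(0.4310+0.2110) + (1/5)(0.6770+0.4310) + (1/5)(1.0000+0.6770)
  = 0.0168 + 0.0590 + 0.1284 + 0.2216 + 0.3354 = 0.7612
G = 1 − 0.7612 = 0.2388

0.239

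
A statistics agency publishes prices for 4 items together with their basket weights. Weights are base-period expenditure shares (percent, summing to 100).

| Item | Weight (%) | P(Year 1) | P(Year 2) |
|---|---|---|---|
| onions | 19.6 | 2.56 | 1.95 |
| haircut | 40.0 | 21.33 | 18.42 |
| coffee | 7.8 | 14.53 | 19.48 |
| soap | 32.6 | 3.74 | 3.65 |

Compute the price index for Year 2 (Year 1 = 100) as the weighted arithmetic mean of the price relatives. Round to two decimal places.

91.75

onions: 19.6 × (1.95/2.56) = 19.6 × 0.761719 = 14.9297
haircut: 40.0 × (18.42/21.33) = 40.0 × 0.863572 = 34.5429
coffee: 7.8 × (19.48/14.53) = 7.8 × 1.340674 = 10.4573
soap: 32.6 × (3.65/3.74) = 32.6 × 0.975936 = 31.8155
Index = Σ wᵢ·(p₁ᵢ/p₀ᵢ) = 14.9297 + 34.5429 + 10.4573 + 31.8155 = 91.7454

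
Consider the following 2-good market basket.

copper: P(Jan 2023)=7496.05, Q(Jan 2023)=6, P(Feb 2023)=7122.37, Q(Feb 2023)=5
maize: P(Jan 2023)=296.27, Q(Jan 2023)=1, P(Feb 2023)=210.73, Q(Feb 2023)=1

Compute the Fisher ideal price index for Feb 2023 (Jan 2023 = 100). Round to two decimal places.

94.84

Laspeyres component (base-period weights):
ΣP(Feb 2023)Q(Jan 2023) = 7122.37×6 + 210.73×1 = 42734.22 + 210.73 = 42944.95
ΣP(Jan 2023)Q(Jan 2023) = 7496.05×6 + 296.27×1 = 44976.3 + 296.27 = 45272.57
L = 42944.95 / 45272.57 × 100 = 94.8587
Paasche component (current-period weights):
ΣP(Feb 2023)Q(Feb 2023) = 7122.37×5 + 210.73×1 = 35611.85 + 210.73 = 35822.58
ΣP(Jan 2023)Q(Feb 2023) = 7496.05×5 + 296.27×1 = 37480.25 + 296.27 = 37776.52
P = 35822.58 / 37776.52 × 100 = 94.8276
Fisher = √(L × P) = √(94.8587 × 94.8276) = 94.8431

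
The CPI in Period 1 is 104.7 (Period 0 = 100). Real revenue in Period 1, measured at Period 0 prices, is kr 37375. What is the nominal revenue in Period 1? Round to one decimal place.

39131.6

Nominal = Real × (Index/100) = 37375 × (104.7/100)
        = 37375 × 1.047 = 39131.6250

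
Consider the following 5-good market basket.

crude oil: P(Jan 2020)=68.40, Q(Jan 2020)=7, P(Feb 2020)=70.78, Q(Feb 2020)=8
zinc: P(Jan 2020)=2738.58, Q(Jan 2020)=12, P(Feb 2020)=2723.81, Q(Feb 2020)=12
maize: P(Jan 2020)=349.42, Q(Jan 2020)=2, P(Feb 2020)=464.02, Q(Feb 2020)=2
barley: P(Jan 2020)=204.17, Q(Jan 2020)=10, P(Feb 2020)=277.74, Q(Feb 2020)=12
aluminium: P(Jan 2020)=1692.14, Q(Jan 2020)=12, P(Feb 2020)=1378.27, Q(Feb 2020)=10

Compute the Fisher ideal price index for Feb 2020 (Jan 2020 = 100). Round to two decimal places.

95.33

Laspeyres component (base-period weights):
ΣP(Feb 2020)Q(Jan 2020) = 70.78×7 + 2723.81×12 + 464.02×2 + 277.74×10 + 1378.27×12 = 495.46 + 32685.72 + 928.04 + 2777.4 + 16539.24 = 53425.86
ΣP(Jan 2020)Q(Jan 2020) = 68.40×7 + 2738.58×12 + 349.42×2 + 204.17×10 + 1692.14×12 = 478.8 + 32862.96 + 698.84 + 2041.7 + 20305.68 = 56387.98
L = 53425.86 / 56387.98 × 100 = 94.7469
Paasche component (current-period weights):
ΣP(Feb 2020)Q(Feb 2020) = 70.78×8 + 2723.81×12 + 464.02×2 + 277.74×12 + 1378.27×10 = 566.24 + 32685.72 + 928.04 + 3332.88 + 13782.7 = 51295.58
ΣP(Jan 2020)Q(Feb 2020) = 68.40×8 + 2738.58×12 + 349.42×2 + 204.17×12 + 1692.14×10 = 547.2 + 32862.96 + 698.84 + 2450.04 + 16921.4 = 53480.44
P = 51295.58 / 53480.44 × 100 = 95.9147
Fisher = √(L × P) = √(94.7469 × 95.9147) = 95.3290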